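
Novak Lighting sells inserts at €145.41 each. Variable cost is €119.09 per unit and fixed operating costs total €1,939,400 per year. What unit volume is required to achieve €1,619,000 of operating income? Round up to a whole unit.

Contribution margin per unit = €145.41 − €119.09 = €26.32.
Need Q such that Q × €26.32 − €1,939,400 = €1,619,000, i.e. Q = €3,558,400 / €26.32 = 135,197.57 → 135,198.

135,198 inserts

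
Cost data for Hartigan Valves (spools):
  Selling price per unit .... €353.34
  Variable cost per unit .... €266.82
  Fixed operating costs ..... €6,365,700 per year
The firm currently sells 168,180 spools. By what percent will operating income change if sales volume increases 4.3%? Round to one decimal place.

Contribution at this volume is 168,180 × €86.52 = €14,550,933.60.
EBIT = €14,550,933.60 − €6,365,700 = €8,185,233.60.
DOL = contribution ÷ EBIT = €14,550,933.60 ÷ €8,185,233.60 = 1.7777.
So EBIT moves 1.7777 × (+4.3%) = +7.6%.

+7.6%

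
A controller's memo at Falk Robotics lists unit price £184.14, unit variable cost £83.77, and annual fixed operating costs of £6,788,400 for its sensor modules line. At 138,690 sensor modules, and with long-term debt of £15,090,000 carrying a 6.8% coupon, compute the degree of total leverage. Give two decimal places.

At 138,690 units, contribution = 138,690 × £100.37 = £13,920,315.30.
Subtracting fixed costs: EBIT = £13,920,315.30 − £6,788,400 = £7,131,915.30. Interest = £1,026,120.00.
DOL = £13,920,315.30 ÷ £7,131,915.30 = 1.9518; DFL = £7,131,915.30 ÷ £6,105,795.30 = 1.1681.
Combined leverage = 1.9518 × 1.1681 = 2.2799.

2.28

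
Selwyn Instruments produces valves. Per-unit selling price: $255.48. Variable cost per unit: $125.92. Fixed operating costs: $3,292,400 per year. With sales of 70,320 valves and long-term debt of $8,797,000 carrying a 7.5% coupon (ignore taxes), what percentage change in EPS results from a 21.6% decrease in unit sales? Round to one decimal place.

Contribution at this volume is 70,320 × $129.56 = $9,110,659.20.
Operating income = contribution − fixed costs = $9,110,659.20 − $3,292,400 = $5,818,259.20.
After interest of $659,775.00, pre-tax earnings = $5,158,484.20.
DCL = total CM / (EBIT − I) = $9,110,659.20 / $5,158,484.20 = 1.7662.
%ΔEPS = DCL × %ΔSales = 1.7662 × -21.6% = -38.1%.

-38.1%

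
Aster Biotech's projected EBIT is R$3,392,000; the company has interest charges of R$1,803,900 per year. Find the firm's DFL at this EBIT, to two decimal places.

Annual interest charges come to R$1,803,900.00.
DFL = EBIT ÷ (EBIT − I) = R$3,392,000 ÷ (R$3,392,000 − R$1,803,900.00) = R$3,392,000 ÷ R$1,588,100.00 = 2.1359.

2.14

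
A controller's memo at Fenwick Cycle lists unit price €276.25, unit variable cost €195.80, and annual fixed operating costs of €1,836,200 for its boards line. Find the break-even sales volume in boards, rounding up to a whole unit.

Unit CM = price − variable cost = €276.25 − €195.80 = €80.45.
Break-even Q = €1,836,200 / €80.45 = 22,824.11 → 22,825 boards.

22,825 boards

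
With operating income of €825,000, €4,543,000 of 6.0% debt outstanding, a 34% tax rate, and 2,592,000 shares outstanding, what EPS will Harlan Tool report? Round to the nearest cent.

€0.14

Interest = €272,580.00, so EBT = €825,000 − €272,580.00 = €552,420.00.
After tax at 34%: net income = €552,420.00 × 0.66 = €364,597.20.
EPS = €364,597.20 ÷ 2,592,000 = €0.14.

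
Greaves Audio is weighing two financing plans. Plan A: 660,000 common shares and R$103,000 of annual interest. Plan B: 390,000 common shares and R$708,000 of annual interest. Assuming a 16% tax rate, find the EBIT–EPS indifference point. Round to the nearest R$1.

R$1,581,889

Set EPS_A = EPS_B: (EBIT − R$103,000)(1 − 0.16) ÷ 660,000 = (EBIT − R$708,000)(1 − 0.16) ÷ 390,000.
Cancelling (1 − t) and cross-multiplying: 390,000·(EBIT − 103,000) = 660,000·(EBIT − 708,000).
EBIT × (660,000 − 390,000) = 708,000 × 660,000 − 103,000 × 390,000 = 427,110,000,000, so EBIT = 427,110,000,000 ÷ 270,000 = 1,581,888.89.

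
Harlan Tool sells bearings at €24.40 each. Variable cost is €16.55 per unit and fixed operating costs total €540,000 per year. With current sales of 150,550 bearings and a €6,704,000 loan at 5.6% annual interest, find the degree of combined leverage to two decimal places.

Total contribution margin = 150,550 × €7.85 = €1,181,817.50.
Operating income = contribution − fixed costs = €1,181,817.50 − €540,000 = €641,817.50. Interest = €375,424.00.
DOL = €1,181,817.50 ÷ €641,817.50 = 1.8414; DFL = €641,817.50 ÷ €266,393.50 = 2.4093.
DCL = DOL × DFL = 1.8414 × 2.4093 = 4.4365.

4.44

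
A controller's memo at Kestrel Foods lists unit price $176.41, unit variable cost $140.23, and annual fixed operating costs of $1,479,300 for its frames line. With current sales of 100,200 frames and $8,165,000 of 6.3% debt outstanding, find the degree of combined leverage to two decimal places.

2.22

At 100,200 units, contribution = 100,200 × $36.18 = $3,625,236.00.
Operating income = contribution − fixed costs = $3,625,236.00 − $1,479,300 = $2,145,936.00. Interest = $514,395.00, so EBIT − I = $1,631,541.00.
DCL = contribution ÷ (EBIT − I) = $3,625,236.00 ÷ $1,631,541.00 = 2.2220.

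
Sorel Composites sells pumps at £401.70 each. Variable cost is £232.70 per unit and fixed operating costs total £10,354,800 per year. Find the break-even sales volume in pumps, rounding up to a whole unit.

61,272 pumps

Contribution margin per unit = £401.70 − £232.70 = £169.00.
Break-even volume = fixed costs ÷ CM per unit = £10,354,800 ÷ £169.00 = 61,271.01, so 61,272 pumps.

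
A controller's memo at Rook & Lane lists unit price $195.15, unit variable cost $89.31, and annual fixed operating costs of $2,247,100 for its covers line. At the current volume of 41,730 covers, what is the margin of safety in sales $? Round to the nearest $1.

Contribution margin per unit = $195.15 − $89.31 = $105.84. Break-even units = $2,247,100 ÷ $105.84 = 21,231.10; break-even revenue = 21,231.10 × $195.15 = $4,143,249.86.
Current sales = 41,730 × $195.15 = $8,143,609.50.
Margin of safety = $8,143,609.50 − $4,143,249.86 = $4,000,360.

$4,000,360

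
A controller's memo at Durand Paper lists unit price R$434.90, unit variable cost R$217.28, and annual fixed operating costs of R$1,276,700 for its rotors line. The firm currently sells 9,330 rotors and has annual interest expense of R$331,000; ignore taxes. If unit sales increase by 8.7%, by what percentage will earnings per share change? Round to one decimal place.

+41.8%

Total contribution margin = 9,330 × R$217.62 = R$2,030,394.60.
EBIT = R$2,030,394.60 − R$1,276,700 = R$753,694.60.
Interest = R$331,000.00, so EBIT − I = R$422,694.60.
DCL = total CM / (EBIT − I) = R$2,030,394.60 / R$422,694.60 = 4.8035.
%ΔEPS = DCL × %ΔSales = 4.8035 × +8.7% = +41.8%.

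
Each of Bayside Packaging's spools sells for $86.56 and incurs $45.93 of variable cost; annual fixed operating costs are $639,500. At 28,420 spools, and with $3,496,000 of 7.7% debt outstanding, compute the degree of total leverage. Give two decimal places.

At 28,420 units, contribution = 28,420 × $40.63 = $1,154,704.60.
Subtracting fixed costs: EBIT = $1,154,704.60 − $639,500 = $515,204.60. Interest = $269,192.00, so EBIT − I = $246,012.60.
Degree of total leverage = total CM / (EBIT − interest) = $1,154,704.60 / $246,012.60 = 4.6937.

4.69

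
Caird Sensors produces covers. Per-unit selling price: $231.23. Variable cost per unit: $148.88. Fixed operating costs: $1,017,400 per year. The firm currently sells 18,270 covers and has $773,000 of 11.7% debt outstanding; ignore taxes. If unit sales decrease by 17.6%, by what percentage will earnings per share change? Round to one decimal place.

-66.8%

Total contribution margin = 18,270 × $82.35 = $1,504,534.50.
EBIT = $1,504,534.50 − $1,017,400 = $487,134.50.
Interest = $90,441.00, so EBIT − I = $396,693.50.
DCL = total CM / (EBIT − I) = $1,504,534.50 / $396,693.50 = 3.7927.
EPS therefore changes by 3.7927 × (-17.6%) = -66.8%.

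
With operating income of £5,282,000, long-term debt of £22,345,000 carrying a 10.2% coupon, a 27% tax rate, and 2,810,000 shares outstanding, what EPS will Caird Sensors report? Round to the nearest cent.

£0.78

Interest = £2,279,190.00, so EBT = £5,282,000 − £2,279,190.00 = £3,002,810.00.
After tax at 27%: net income = £3,002,810.00 × 0.73 = £2,192,051.30.
Per share: £2,192,051.30 / 2,810,000 shares = £0.78.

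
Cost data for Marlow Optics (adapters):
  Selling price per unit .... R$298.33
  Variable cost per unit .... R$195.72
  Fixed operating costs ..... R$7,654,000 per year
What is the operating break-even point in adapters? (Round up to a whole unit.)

Each unit contributes R$298.33 − R$195.72 = R$102.61.
Break-even Q = R$7,654,000 / R$102.61 = 74,593.12 → 74,594 adapters.

74,594 adapters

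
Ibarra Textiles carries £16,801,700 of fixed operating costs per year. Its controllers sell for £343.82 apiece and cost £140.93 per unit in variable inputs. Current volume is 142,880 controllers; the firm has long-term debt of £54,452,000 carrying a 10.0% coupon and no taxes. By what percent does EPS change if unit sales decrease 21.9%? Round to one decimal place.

-94.2%

Total contribution margin = 142,880 × £202.89 = £28,988,923.20.
EBIT = £28,988,923.20 − £16,801,700 = £12,187,223.20.
Interest = £5,445,200.00, so EBIT − I = £6,742,023.20.
Degree of combined leverage = contribution ÷ (EBIT − I) = £28,988,923.20 ÷ £6,742,023.20 = 4.2997.
EPS therefore changes by 4.2997 × (-21.9%) = -94.2%.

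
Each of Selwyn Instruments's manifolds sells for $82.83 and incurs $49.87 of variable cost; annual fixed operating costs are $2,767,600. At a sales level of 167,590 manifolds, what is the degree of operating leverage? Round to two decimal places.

2.00

Total contribution margin = 167,590 × $32.96 = $5,523,766.40.
Subtracting fixed costs: EBIT = $5,523,766.40 − $2,767,600 = $2,756,166.40.
DOL = contribution ÷ EBIT = $5,523,766.40 ÷ $2,756,166.40 = 2.0041.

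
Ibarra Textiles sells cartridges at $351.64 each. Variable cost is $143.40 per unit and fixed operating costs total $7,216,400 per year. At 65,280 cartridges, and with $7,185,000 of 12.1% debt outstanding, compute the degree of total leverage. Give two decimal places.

2.47

Total contribution margin = 65,280 × $208.24 = $13,593,907.20.
EBIT = $13,593,907.20 − $7,216,400 = $6,377,507.20. Interest = $869,385.00.
DOL = $13,593,907.20 ÷ $6,377,507.20 = 2.1315; DFL = $6,377,507.20 ÷ $5,508,122.20 = 1.1578.
DCL = DOL × DFL = 2.1315 × 1.1578 = 2.4679.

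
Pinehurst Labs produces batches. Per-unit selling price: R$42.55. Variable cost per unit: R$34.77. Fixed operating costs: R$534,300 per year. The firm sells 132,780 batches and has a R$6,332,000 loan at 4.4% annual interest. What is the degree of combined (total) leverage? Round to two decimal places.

4.69

Contribution at this volume is 132,780 × R$7.78 = R$1,033,028.40.
EBIT = R$1,033,028.40 − R$534,300 = R$498,728.40. Interest = R$278,608.00, so EBIT − I = R$220,120.40.
Degree of total leverage = total CM / (EBIT − interest) = R$1,033,028.40 / R$220,120.40 = 4.6930.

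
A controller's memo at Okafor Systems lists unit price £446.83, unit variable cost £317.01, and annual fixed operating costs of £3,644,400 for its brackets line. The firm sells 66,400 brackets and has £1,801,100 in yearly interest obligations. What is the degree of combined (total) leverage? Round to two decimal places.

At 66,400 units, contribution = 66,400 × £129.82 = £8,620,048.00.
EBIT = £8,620,048.00 − £3,644,400 = £4,975,648.00. Interest = £1,801,100.00, so EBIT − I = £3,174,548.00.
Degree of total leverage = total CM / (EBIT − interest) = £8,620,048.00 / £3,174,548.00 = 2.7154.

2.72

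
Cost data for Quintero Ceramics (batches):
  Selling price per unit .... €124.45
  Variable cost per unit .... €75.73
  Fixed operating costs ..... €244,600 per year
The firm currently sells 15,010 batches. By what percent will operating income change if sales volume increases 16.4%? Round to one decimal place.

At 15,010 units, contribution = 15,010 × €48.72 = €731,287.20.
Subtracting fixed costs: EBIT = €731,287.20 − €244,600 = €486,687.20.
Degree of operating leverage = €731,287.20 / €486,687.20 = 1.5026.
So EBIT moves 1.5026 × (+16.4%) = +24.6%.

+24.6%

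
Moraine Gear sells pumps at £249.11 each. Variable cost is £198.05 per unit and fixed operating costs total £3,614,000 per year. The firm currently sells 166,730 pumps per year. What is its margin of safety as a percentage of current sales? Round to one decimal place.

57.5%

Each unit contributes £249.11 − £198.05 = £51.06. Break-even units = £3,614,000 ÷ £51.06 = 70,779.48; break-even revenue = 70,779.48 × £249.11 = £17,631,875.05.
Actual sales revenue = 166,730 × £249.11 = £41,534,110.30.
Margin of safety = (£41,534,110.30 − £17,631,875.05) ÷ £41,534,110.30 = 57.5%.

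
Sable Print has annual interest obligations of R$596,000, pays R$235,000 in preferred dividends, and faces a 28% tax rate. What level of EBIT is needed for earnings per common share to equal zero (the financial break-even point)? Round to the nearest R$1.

R$922,389

Preferred dividends are paid after tax, so their pre-tax equivalent is R$235,000 ÷ (1 − 0.28) = R$326,388.89.
EPS = 0 when EBIT covers interest plus the pre-tax preferred burden: R$596,000 + R$326,388.89 = R$922,388.89.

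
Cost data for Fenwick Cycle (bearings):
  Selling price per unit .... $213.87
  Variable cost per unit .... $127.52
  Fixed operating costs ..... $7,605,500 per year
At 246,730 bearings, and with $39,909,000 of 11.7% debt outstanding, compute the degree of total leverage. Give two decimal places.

2.36

At 246,730 units, contribution = 246,730 × $86.35 = $21,305,135.50.
Subtracting fixed costs: EBIT = $21,305,135.50 − $7,605,500 = $13,699,635.50. Interest = $4,669,353.00, so EBIT − I = $9,030,282.50.
DCL = contribution ÷ (EBIT − I) = $21,305,135.50 ÷ $9,030,282.50 = 2.3593.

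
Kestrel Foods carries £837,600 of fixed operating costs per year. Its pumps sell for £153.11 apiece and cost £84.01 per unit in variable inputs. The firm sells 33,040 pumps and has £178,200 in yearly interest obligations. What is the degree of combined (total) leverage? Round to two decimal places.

At 33,040 units, contribution = 33,040 × £69.10 = £2,283,064.00.
Operating income = contribution − fixed costs = £2,283,064.00 − £837,600 = £1,445,464.00. Interest = £178,200.00, so EBIT − I = £1,267,264.00.
DCL = contribution ÷ (EBIT − I) = £2,283,064.00 ÷ £1,267,264.00 = 1.8016.

1.80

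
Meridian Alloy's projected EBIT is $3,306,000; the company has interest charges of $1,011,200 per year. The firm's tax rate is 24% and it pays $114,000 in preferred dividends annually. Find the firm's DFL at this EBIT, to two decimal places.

Interest = $1,011,200.00.
Preferred dividends grossed up pre-tax: $114,000 / (1 − 0.24) = $150,000.00.
DFL = EBIT ÷ [EBIT − I − D_p/(1−t)] = $3,306,000 ÷ [$3,306,000 − $1,011,200.00 − $150,000.00] = $3,306,000 ÷ $2,144,800.00 = 1.5414.

1.54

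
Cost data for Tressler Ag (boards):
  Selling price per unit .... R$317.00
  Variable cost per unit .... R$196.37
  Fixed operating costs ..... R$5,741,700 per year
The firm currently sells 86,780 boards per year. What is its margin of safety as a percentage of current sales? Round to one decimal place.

Contribution margin per unit = R$317.00 − R$196.37 = R$120.63. Break-even units = R$5,741,700 ÷ R$120.63 = 47,597.61; break-even revenue = 47,597.61 × R$317.00 = R$15,088,443.17.
Current sales = 86,780 × R$317.00 = R$27,509,260.00.
Margin of safety = (R$27,509,260.00 − R$15,088,443.17) ÷ R$27,509,260.00 = 45.2%.

45.2%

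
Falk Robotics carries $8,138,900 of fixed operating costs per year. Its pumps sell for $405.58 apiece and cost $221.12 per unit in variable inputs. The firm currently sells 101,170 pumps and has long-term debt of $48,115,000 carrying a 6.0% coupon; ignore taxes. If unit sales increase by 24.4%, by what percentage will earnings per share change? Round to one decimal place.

Total contribution margin = 101,170 × $184.46 = $18,661,818.20.
EBIT = $18,661,818.20 − $8,138,900 = $10,522,918.20.
After interest of $2,886,900.00, pre-tax earnings = $7,636,018.20.
DCL = total CM / (EBIT − I) = $18,661,818.20 / $7,636,018.20 = 2.4439.
%ΔEPS = DCL × %ΔSales = 2.4439 × +24.4% = +59.6%.

+59.6%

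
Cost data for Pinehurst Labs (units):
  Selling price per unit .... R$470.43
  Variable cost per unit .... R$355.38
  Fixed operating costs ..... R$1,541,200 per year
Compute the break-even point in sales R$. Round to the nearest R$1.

R$6,301,840

Contribution margin per unit = R$470.43 − R$355.38 = R$115.05, a CM ratio of R$115.05 ÷ R$470.43 = 0.2446.
Break-even revenue = fixed costs × price ÷ CM = R$1,541,200 × R$470.43 ÷ R$115.05 = R$6,301,840.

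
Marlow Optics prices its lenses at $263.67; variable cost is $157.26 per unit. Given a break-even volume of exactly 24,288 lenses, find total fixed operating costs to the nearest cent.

Unit CM = price − variable cost = $263.67 − $157.26 = $106.41.
Since BE = FC / CM, FC = 24,288 × $106.41 = $2,584,486.08.

$2,584,486.08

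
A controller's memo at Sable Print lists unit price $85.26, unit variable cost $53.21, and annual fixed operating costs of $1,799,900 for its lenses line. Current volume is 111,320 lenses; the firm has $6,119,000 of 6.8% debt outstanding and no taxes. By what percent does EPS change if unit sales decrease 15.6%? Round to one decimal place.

-41.2%

At 111,320 units, contribution = 111,320 × $32.05 = $3,567,806.00.
Operating income = contribution − fixed costs = $3,567,806.00 − $1,799,900 = $1,767,906.00.
Interest = $416,092.00, so EBIT − I = $1,351,814.00.
DCL = total CM / (EBIT − I) = $3,567,806.00 / $1,351,814.00 = 2.6393.
EPS therefore changes by 2.6393 × (-15.6%) = -41.2%.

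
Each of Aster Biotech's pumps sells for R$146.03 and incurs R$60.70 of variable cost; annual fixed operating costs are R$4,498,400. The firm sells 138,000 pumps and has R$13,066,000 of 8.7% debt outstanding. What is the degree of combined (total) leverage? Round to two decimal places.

1.92

Total contribution margin = 138,000 × R$85.33 = R$11,775,540.00.
Operating income = contribution − fixed costs = R$11,775,540.00 − R$4,498,400 = R$7,277,140.00. Interest = R$1,136,742.00.
DOL = R$11,775,540.00 ÷ R$7,277,140.00 = 1.6182; DFL = R$7,277,140.00 ÷ R$6,140,398.00 = 1.1851.
DCL = DOL × DFL = 1.6182 × 1.1851 = 1.9177.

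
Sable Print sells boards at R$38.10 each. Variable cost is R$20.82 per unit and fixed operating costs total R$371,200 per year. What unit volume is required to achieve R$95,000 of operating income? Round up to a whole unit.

26,980 boards

Each unit contributes R$38.10 − R$20.82 = R$17.28.
Need Q such that Q × R$17.28 − R$371,200 = R$95,000, i.e. Q = R$466,200 / R$17.28 = 26,979.17 → 26,980.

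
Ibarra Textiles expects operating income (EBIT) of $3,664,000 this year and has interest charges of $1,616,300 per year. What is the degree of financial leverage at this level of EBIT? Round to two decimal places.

Interest = $1,616,300.00.
DFL = EBIT ÷ (EBIT − I) = $3,664,000 ÷ ($3,664,000 − $1,616,300.00) = $3,664,000 ÷ $2,047,700.00 = 1.7893.

1.79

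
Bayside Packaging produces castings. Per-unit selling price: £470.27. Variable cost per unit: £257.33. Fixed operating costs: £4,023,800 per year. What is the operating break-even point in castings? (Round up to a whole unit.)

18,897 castings

Unit CM = price − variable cost = £470.27 − £257.33 = £212.94.
Break-even Q = £4,023,800 / £212.94 = 18,896.40 → 18,897 castings.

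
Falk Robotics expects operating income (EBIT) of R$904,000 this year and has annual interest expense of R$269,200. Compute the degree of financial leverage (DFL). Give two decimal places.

Annual interest charges come to R$269,200.00.
Degree of financial leverage = EBIT / (EBIT − interest) = R$904,000 / R$634,800.00 = 1.4241.

1.42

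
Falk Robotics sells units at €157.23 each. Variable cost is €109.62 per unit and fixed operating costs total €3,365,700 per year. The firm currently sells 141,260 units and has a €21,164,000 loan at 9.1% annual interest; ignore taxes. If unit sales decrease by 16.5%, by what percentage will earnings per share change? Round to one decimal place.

Total contribution margin = 141,260 × €47.61 = €6,725,388.60.
EBIT = €6,725,388.60 − €3,365,700 = €3,359,688.60.
Interest = €1,925,924.00, so EBIT − I = €1,433,764.60.
DCL = total CM / (EBIT − I) = €6,725,388.60 / €1,433,764.60 = 4.6907.
EPS therefore changes by 4.6907 × (-16.5%) = -77.4%.

-77.4%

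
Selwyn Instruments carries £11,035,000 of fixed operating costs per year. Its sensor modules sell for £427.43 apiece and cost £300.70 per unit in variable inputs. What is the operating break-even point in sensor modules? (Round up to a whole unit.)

Unit CM = price − variable cost = £427.43 − £300.70 = £126.73.
Break-even volume = fixed costs ÷ CM per unit = £11,035,000 ÷ £126.73 = 87,074.88, so 87,075 sensor modules.

87,075 sensor modules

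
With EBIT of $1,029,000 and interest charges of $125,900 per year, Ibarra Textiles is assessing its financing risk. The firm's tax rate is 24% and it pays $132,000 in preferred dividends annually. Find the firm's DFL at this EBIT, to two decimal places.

1.41

Interest = $125,900.00.
Preferred dividends grossed up pre-tax: $132,000 / (1 − 0.24) = $173,684.21.
DFL = EBIT ÷ [EBIT − I − D_p/(1−t)] = $1,029,000 ÷ [$1,029,000 − $125,900.00 − $173,684.21] = $1,029,000 ÷ $729,415.79 = 1.4107.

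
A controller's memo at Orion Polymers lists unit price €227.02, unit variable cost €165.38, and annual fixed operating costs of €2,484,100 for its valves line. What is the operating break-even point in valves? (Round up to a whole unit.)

Contribution margin per unit = €227.02 − €165.38 = €61.64.
Break-even Q = €2,484,100 / €61.64 = 40,300.13 → 40,301 valves.

40,301 valves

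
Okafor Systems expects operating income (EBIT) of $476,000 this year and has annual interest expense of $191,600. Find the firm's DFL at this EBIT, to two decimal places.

Interest = $191,600.00.
Degree of financial leverage = EBIT / (EBIT − interest) = $476,000 / $284,400.00 = 1.6737.

1.67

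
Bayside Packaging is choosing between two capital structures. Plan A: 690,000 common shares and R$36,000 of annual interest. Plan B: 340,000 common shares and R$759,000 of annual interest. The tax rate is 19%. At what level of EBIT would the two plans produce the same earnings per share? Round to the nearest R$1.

At indifference, (EBIT − 36,000)(1 − t)/690,000 = (EBIT − 759,000)(1 − t)/340,000.
The (1 − t) factor cancels: (EBIT − 36,000) × 340,000 = (EBIT − 759,000) × 690,000.
EBIT × (690,000 − 340,000) = 759,000 × 690,000 − 36,000 × 340,000 = 511,470,000,000, so EBIT = 511,470,000,000 ÷ 350,000 = 1,461,342.86.

R$1,461,343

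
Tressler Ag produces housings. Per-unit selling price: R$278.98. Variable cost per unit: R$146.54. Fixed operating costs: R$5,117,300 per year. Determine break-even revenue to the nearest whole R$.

R$10,779,405

CM per unit = R$278.98 − R$146.54 = R$132.44; CM ratio = R$132.44 / R$278.98 = 0.4747.
Break-even sales = FC ÷ CM ratio = R$5,117,300 × R$278.98 / R$132.44 = R$10,779,405.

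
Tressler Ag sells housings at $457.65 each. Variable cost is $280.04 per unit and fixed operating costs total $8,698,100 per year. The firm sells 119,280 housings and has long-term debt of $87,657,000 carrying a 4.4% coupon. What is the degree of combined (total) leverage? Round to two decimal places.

2.45

Total contribution margin = 119,280 × $177.61 = $21,185,320.80.
EBIT = $21,185,320.80 − $8,698,100 = $12,487,220.80. Interest = $3,856,908.00.
DOL = $21,185,320.80 ÷ $12,487,220.80 = 1.6966; DFL = $12,487,220.80 ÷ $8,630,312.80 = 1.4469.
DCL = DOL × DFL = 1.6966 × 1.4469 = 2.4548.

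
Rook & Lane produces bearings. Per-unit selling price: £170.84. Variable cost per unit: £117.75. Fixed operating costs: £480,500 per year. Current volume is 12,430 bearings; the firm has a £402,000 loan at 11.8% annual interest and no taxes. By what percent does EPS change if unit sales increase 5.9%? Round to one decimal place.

At 12,430 units, contribution = 12,430 × £53.09 = £659,908.70.
Subtracting fixed costs: EBIT = £659,908.70 − £480,500 = £179,408.70.
Interest = £47,436.00, so EBIT − I = £131,972.70.
Degree of combined leverage = contribution ÷ (EBIT − I) = £659,908.70 ÷ £131,972.70 = 5.0003.
EPS therefore changes by 5.0003 × (+5.9%) = +29.5%.

+29.5%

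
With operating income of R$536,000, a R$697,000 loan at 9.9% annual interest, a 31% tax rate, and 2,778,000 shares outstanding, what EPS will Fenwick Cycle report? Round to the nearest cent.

Interest = R$69,003.00, so EBT = R$536,000 − R$69,003.00 = R$466,997.00.
After tax at 31%: net income = R$466,997.00 × 0.69 = R$322,227.93.
Per share: R$322,227.93 / 2,778,000 shares = R$0.12.

R$0.12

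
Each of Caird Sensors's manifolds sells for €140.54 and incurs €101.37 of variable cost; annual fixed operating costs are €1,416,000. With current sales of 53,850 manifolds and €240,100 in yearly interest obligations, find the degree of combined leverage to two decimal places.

4.65

At 53,850 units, contribution = 53,850 × €39.17 = €2,109,304.50.
EBIT = €2,109,304.50 − €1,416,000 = €693,304.50. Interest = €240,100.00.
DOL = €2,109,304.50 ÷ €693,304.50 = 3.0424; DFL = €693,304.50 ÷ €453,204.50 = 1.5298.
DCL = DOL × DFL = 3.0424 × 1.5298 = 4.6543.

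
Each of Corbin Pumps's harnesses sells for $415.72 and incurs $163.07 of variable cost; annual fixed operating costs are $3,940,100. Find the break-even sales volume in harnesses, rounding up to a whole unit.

Each unit contributes $415.72 − $163.07 = $252.65.
Break-even volume = fixed costs ÷ CM per unit = $3,940,100 ÷ $252.65 = 15,595.09, so 15,596 harnesses.

15,596 harnesses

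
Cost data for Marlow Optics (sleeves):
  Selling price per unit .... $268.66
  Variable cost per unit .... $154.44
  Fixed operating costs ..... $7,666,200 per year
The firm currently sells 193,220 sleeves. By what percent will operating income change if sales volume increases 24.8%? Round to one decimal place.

+38.0%

At 193,220 units, contribution = 193,220 × $114.22 = $22,069,588.40.
EBIT = $22,069,588.40 − $7,666,200 = $14,403,388.40.
Degree of operating leverage = $22,069,588.40 / $14,403,388.40 = 1.5322.
Operating income changes by 1.5322 × +24.8% = +38.0%.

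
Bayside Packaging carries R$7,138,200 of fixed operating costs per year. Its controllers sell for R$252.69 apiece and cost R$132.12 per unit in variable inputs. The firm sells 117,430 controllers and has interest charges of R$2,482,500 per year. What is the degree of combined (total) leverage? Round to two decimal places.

Contribution at this volume is 117,430 × R$120.57 = R$14,158,535.10.
Operating income = contribution − fixed costs = R$14,158,535.10 − R$7,138,200 = R$7,020,335.10. Interest = R$2,482,500.00.
DOL = R$14,158,535.10 ÷ R$7,020,335.10 = 2.0168; DFL = R$7,020,335.10 ÷ R$4,537,835.10 = 1.5471.
Combined leverage = 2.0168 × 1.5471 = 3.1202.

3.12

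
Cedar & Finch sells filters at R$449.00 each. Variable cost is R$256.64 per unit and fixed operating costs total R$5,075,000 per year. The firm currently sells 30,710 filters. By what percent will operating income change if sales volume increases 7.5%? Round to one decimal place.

+53.2%

Total contribution margin = 30,710 × R$192.36 = R$5,907,375.60.
Operating income = contribution − fixed costs = R$5,907,375.60 − R$5,075,000 = R$832,375.60.
DOL = contribution ÷ EBIT = R$5,907,375.60 ÷ R$832,375.60 = 7.0970.
%ΔEBIT = DOL × %ΔSales = 7.0970 × +7.5% = +53.2%.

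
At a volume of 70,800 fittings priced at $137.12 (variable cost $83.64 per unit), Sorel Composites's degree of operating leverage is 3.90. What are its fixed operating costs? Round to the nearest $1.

$2,815,516

Contribution at this volume is 70,800 × $53.48 = $3,786,384.00.
Since DOL = CM ÷ EBIT, EBIT = $3,786,384.00 ÷ 3.90 = $970,867.69.
Fixed costs = CM − EBIT = $3,786,384.00 − $970,867.69 = $2,815,516.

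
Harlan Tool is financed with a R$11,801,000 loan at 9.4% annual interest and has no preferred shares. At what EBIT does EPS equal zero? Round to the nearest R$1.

R$1,109,294

Annual interest = 9.4% × R$11,801,000 = R$1,109,294.00.
Without preferred stock the financial break-even is simply EBIT = interest = R$1,109,294.00.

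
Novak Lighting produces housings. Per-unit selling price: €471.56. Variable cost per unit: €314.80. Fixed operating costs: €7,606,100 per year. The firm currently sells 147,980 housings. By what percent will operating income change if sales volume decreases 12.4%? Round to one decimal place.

-18.4%

Total contribution margin = 147,980 × €156.76 = €23,197,344.80.
Operating income = contribution − fixed costs = €23,197,344.80 − €7,606,100 = €15,591,244.80.
So DOL = total CM / EBIT = €23,197,344.80 / €15,591,244.80 = 1.4878.
So EBIT moves 1.4878 × (-12.4%) = -18.4%.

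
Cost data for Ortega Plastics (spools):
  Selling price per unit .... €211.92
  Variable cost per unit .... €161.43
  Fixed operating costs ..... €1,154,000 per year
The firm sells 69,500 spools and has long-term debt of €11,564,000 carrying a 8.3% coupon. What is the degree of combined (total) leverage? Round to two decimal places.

2.52

At 69,500 units, contribution = 69,500 × €50.49 = €3,509,055.00.
Operating income = contribution − fixed costs = €3,509,055.00 − €1,154,000 = €2,355,055.00. Interest = €959,812.00.
DOL = €3,509,055.00 ÷ €2,355,055.00 = 1.4900; DFL = €2,355,055.00 ÷ €1,395,243.00 = 1.6879.
DCL = DOL × DFL = 1.4900 × 1.6879 = 2.5150.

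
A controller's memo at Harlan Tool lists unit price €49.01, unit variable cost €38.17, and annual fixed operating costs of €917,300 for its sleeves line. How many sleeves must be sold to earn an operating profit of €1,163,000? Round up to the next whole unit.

Contribution margin per unit = €49.01 − €38.17 = €10.84.
Required volume = (fixed costs + target profit) ÷ CM = (€917,300 + €1,163,000) ÷ €10.84 = 191,909.59, so 191,910 sleeves.

191,910 sleeves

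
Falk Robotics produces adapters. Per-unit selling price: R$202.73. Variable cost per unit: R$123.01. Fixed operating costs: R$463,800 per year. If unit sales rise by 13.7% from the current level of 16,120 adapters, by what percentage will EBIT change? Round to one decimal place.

+21.4%

Total contribution margin = 16,120 × R$79.72 = R$1,285,086.40.
Subtracting fixed costs: EBIT = R$1,285,086.40 − R$463,800 = R$821,286.40.
Degree of operating leverage = R$1,285,086.40 / R$821,286.40 = 1.5647.
So EBIT moves 1.5647 × (+13.7%) = +21.4%.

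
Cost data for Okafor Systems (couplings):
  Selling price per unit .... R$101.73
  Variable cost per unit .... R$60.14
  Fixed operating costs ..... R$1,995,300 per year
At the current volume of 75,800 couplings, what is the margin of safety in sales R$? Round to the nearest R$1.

Unit CM = price − variable cost = R$101.73 − R$60.14 = R$41.59. Break-even units = R$1,995,300 ÷ R$41.59 = 47,975.47; break-even revenue = 47,975.47 × R$101.73 = R$4,880,545.06.
Current sales = 75,800 × R$101.73 = R$7,711,134.00.
Margin of safety = R$7,711,134.00 − R$4,880,545.06 = R$2,830,589.

R$2,830,589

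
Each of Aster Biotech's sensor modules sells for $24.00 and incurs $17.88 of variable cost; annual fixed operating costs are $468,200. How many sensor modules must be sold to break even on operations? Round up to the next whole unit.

Unit CM = price − variable cost = $24.00 − $17.88 = $6.12.
Break-even volume = fixed costs ÷ CM per unit = $468,200 ÷ $6.12 = 76,503.27, so 76,504 sensor modules.

76,504 sensor modules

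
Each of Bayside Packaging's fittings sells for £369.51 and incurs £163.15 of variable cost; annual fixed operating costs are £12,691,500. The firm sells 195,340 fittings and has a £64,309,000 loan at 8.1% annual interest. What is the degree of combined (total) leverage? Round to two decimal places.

1.80

At 195,340 units, contribution = 195,340 × £206.36 = £40,310,362.40.
EBIT = £40,310,362.40 − £12,691,500 = £27,618,862.40. Interest = £5,209,029.00.
DOL = £40,310,362.40 ÷ £27,618,862.40 = 1.4595; DFL = £27,618,862.40 ÷ £22,409,833.40 = 1.2324.
Combined leverage = 1.4595 × 1.2324 = 1.7987.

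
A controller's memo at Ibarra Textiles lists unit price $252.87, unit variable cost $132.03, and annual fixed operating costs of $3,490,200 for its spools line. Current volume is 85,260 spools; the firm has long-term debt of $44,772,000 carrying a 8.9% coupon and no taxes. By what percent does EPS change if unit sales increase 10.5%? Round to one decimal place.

+38.3%

Total contribution margin = 85,260 × $120.84 = $10,302,818.40.
Subtracting fixed costs: EBIT = $10,302,818.40 − $3,490,200 = $6,812,618.40.
Interest = $3,984,708.00, so EBIT − I = $2,827,910.40.
Degree of combined leverage = contribution ÷ (EBIT − I) = $10,302,818.40 ÷ $2,827,910.40 = 3.6433.
%ΔEPS = DCL × %ΔSales = 3.6433 × +10.5% = +38.3%.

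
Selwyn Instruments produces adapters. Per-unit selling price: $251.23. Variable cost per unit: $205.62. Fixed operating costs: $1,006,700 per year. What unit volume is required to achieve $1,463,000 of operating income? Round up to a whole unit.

Contribution margin per unit = $251.23 − $205.62 = $45.61.
Units = (FC + target) / CM = ($1,006,700 + $1,463,000) / $45.61 = 54,148.21, so 54,149 adapters.

54,149 adapters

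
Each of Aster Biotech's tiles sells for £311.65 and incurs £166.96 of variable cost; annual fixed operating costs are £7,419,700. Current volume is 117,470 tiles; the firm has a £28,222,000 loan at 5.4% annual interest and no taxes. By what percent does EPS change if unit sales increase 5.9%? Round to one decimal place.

+12.5%

Total contribution margin = 117,470 × £144.69 = £16,996,734.30.
EBIT = £16,996,734.30 − £7,419,700 = £9,577,034.30.
Interest = £1,523,988.00, so EBIT − I = £8,053,046.30.
Degree of combined leverage = contribution ÷ (EBIT − I) = £16,996,734.30 ÷ £8,053,046.30 = 2.1106.
EPS therefore changes by 2.1106 × (+5.9%) = +12.5%.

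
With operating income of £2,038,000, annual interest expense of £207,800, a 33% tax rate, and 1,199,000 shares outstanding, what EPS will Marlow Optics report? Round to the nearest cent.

£1.02

Interest = £207,800.00, so EBT = £2,038,000 − £207,800.00 = £1,830,200.00.
Net income = £1,830,200.00 × (1 − 0.33) = £1,226,234.00.
EPS = £1,226,234.00 ÷ 1,199,000 = £1.02.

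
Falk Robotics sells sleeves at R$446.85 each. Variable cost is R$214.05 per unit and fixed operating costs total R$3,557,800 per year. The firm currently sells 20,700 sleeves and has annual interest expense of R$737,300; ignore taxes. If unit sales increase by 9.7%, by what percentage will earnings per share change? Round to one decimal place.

Contribution at this volume is 20,700 × R$232.80 = R$4,818,960.00.
EBIT = R$4,818,960.00 − R$3,557,800 = R$1,261,160.00.
After interest of R$737,300.00, pre-tax earnings = R$523,860.00.
DCL = total CM / (EBIT − I) = R$4,818,960.00 / R$523,860.00 = 9.1989.
%ΔEPS = DCL × %ΔSales = 9.1989 × +9.7% = +89.2%.

+89.2%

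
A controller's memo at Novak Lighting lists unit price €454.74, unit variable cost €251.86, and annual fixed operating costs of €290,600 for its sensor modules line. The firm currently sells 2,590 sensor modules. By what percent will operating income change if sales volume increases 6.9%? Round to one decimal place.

+15.4%

Total contribution margin = 2,590 × €202.88 = €525,459.20.
EBIT = €525,459.20 − €290,600 = €234,859.20.
Degree of operating leverage = €525,459.20 / €234,859.20 = 2.2373.
%ΔEBIT = DOL × %ΔSales = 2.2373 × +6.9% = +15.4%.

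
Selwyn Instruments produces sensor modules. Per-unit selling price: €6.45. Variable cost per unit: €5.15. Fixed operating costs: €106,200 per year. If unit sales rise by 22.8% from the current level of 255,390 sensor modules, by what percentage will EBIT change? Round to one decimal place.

At 255,390 units, contribution = 255,390 × €1.30 = €332,007.00.
EBIT = €332,007.00 − €106,200 = €225,807.00.
DOL = contribution ÷ EBIT = €332,007.00 ÷ €225,807.00 = 1.4703.
So EBIT moves 1.4703 × (+22.8%) = +33.5%.

+33.5%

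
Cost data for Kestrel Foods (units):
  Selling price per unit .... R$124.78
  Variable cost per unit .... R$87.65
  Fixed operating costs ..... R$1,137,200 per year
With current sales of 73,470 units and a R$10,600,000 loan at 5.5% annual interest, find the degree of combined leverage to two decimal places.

Total contribution margin = 73,470 × R$37.13 = R$2,727,941.10.
Subtracting fixed costs: EBIT = R$2,727,941.10 − R$1,137,200 = R$1,590,741.10. Interest = R$583,000.00.
DOL = R$2,727,941.10 ÷ R$1,590,741.10 = 1.7149; DFL = R$1,590,741.10 ÷ R$1,007,741.10 = 1.5785.
DCL = DOL × DFL = 1.7149 × 1.5785 = 2.7070.

2.71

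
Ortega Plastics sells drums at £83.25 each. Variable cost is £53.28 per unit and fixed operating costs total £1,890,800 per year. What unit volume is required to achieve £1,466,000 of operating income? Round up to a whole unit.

Contribution margin per unit = £83.25 − £53.28 = £29.97.
Units = (FC + target) / CM = (£1,890,800 + £1,466,000) / £29.97 = 112,005.34, so 112,006 drums.

112,006 drums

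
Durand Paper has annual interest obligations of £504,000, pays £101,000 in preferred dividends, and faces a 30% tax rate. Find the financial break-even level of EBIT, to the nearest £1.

Grossing the preferred dividend up to pre-tax terms: £101,000 / (1 − 0.30) = £144,285.71.
Financial break-even EBIT = interest + D_p ÷ (1 − t) = £504,000 + £144,285.71 = £648,285.71.

£648,286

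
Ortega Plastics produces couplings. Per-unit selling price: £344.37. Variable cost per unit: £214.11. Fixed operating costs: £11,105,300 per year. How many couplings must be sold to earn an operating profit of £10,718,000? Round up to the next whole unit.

167,537 couplings

Contribution margin per unit = £344.37 − £214.11 = £130.26.
Required volume = (fixed costs + target profit) ÷ CM = (£11,105,300 + £10,718,000) ÷ £130.26 = 167,536.47, so 167,537 couplings.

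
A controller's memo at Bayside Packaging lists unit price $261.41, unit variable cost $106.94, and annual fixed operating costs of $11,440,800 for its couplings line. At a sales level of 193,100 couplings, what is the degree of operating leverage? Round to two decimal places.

1.62

Contribution at this volume is 193,100 × $154.47 = $29,828,157.00.
Subtracting fixed costs: EBIT = $29,828,157.00 − $11,440,800 = $18,387,357.00.
Degree of operating leverage = $29,828,157.00 / $18,387,357.00 = 1.6222.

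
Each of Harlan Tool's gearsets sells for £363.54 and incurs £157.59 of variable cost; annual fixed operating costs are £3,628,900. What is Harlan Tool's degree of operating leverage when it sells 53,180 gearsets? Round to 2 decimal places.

Contribution at this volume is 53,180 × £205.95 = £10,952,421.00.
EBIT = £10,952,421.00 − £3,628,900 = £7,323,521.00.
So DOL = total CM / EBIT = £10,952,421.00 / £7,323,521.00 = 1.4955.

1.50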